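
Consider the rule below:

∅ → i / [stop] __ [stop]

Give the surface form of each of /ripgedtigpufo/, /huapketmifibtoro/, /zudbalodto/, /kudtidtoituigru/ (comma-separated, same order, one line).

/ripgedtigpufo/: /p/ and /g/ form a stop–stop cluster, so [i] is inserted between them. /d/ and /t/ form a stop–stop cluster, so [i] is inserted between them. /g/ and /p/ form a stop–stop cluster, so [i] is inserted between them. → [ripigeditigipufo].
/huapketmifibtoro/: /p/ and /k/ form a stop–stop cluster, so [i] is inserted between them. /b/ and /t/ form a stop–stop cluster, so [i] is inserted between them. → [huapiketmifibitoro].
/zudbalodto/: /d/ and /b/ form a stop–stop cluster, so [i] is inserted between them. /d/ and /t/ form a stop–stop cluster, so [i] is inserted between them. → [zudibalodito].
/kudtidtoituigru/: /d/ and /t/ form a stop–stop cluster, so [i] is inserted between them. /d/ and /t/ form a stop–stop cluster, so [i] is inserted between them. → [kuditiditoituigru].

ripigeditigipufo, huapiketmifibitoro, zudibalodito, kuditiditoituigru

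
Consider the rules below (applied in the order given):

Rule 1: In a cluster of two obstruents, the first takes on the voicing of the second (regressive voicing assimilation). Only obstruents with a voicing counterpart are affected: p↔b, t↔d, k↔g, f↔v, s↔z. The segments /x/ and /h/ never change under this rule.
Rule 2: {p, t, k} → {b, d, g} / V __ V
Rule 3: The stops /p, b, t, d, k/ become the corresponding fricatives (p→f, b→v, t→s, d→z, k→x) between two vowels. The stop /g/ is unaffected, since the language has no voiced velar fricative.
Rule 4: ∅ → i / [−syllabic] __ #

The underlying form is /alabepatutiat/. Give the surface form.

alavevazuziati

Rule 1 (regressive voicing assimilation): no segment meets the environment; /alabepatutiat/ is unchanged.
Rule 2 (intervocalic voicing): /p/ is a voiceless stop between vowels /e/ and /a/, so it voices to [b]. /t/ is a voiceless stop between vowels /a/ and /u/, so it voices to [d]. /t/ is a voiceless stop between vowels /u/ and /i/, so it voices to [d]. /alabepatutiat/ → alabebadudiat.
Rule 3 (intervocalic spirantization): /b/ is a stop between vowels /a/ and /e/, so it spirantizes to the fricative [v]. /b/ is a stop between vowels /e/ and /a/, so it spirantizes to the fricative [v]. /d/ is a stop between vowels /a/ and /u/, so it spirantizes to the fricative [z]. /d/ is a stop between vowels /u/ and /i/, so it spirantizes to the fricative [z]. /alabebadudiat/ → alavevazuziat.
Rule 4 (final i-epenthesis): the form ends in the consonant /t/, so [i] is inserted word-finally. /alavevazuziat/ → alavevazuziati.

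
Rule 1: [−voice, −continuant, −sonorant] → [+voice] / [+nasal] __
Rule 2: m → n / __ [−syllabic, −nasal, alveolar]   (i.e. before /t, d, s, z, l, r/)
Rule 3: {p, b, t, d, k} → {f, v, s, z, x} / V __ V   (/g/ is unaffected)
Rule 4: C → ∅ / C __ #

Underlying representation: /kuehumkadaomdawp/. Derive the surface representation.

kuehumgazaondaw

Rule 1 (post-nasal voicing): /k/ is a voiceless stop immediately after the nasal /m/, so it voices to [g]. /kuehumkadaomdawp/ → kuehumgadaomdawp.
Rule 2 (nasal place assimilation): /m/ precedes the alveolar consonant /d/, so it assimilates in place to [n]. /kuehumgadaomdawp/ → kuehumgadaondawp.
Rule 3 (intervocalic spirantization): /d/ is a stop between vowels /a/ and /a/, so it spirantizes to the fricative [z]. /kuehumgadaondawp/ → kuehumgazaondawp.
Rule 4 (final cluster simplification): /p/ is the second consonant of a word-final cluster /wp/, so it deletes. /kuehumgazaondawp/ → kuehumgazaondaw.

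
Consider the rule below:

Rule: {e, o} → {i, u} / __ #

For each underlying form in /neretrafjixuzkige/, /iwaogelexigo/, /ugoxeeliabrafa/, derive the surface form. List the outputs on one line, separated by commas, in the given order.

neretrafjixuzkigi, iwaogelexigu, ugoxeeliabrafa

/neretrafjixuzkige/: /e/ is a mid vowel in word-final position, so it raises to [i]. → [neretrafjixuzkigi].
/iwaogelexigo/: /o/ is a mid vowel in word-final position, so it raises to [u]. → [iwaogelexigu].
/ugoxeeliabrafa/: the rule's environment is not met; surfaces unchanged as [ugoxeeliabrafa].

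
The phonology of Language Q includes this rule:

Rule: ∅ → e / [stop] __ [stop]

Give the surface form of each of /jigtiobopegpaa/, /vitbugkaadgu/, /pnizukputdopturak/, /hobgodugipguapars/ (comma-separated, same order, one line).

/jigtiobopegpaa/: /g/ and /t/ form a stop–stop cluster, so [e] is inserted between them. /g/ and /p/ form a stop–stop cluster, so [e] is inserted between them. → [jigetiobopegepaa].
/vitbugkaadgu/: /t/ and /b/ form a stop–stop cluster, so [e] is inserted between them. /g/ and /k/ form a stop–stop cluster, so [e] is inserted between them. /d/ and /g/ form a stop–stop cluster, so [e] is inserted between them. → [vitebugekaadegu].
/pnizukputdopturak/: /k/ and /p/ form a stop–stop cluster, so [e] is inserted between them. /t/ and /d/ form a stop–stop cluster, so [e] is inserted between them. /p/ and /t/ form a stop–stop cluster, so [e] is inserted between them. → [pnizukeputedopeturak].
/hobgodugipguapars/: /b/ and /g/ form a stop–stop cluster, so [e] is inserted between them. /p/ and /g/ form a stop–stop cluster, so [e] is inserted between them. → [hobegodugipeguapars].

jigetiobopegepaa, vitebugekaadegu, pnizukeputedopeturak, hobegodugipeguapars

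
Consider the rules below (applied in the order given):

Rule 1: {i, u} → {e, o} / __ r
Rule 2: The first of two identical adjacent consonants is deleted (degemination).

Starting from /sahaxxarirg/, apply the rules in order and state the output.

Rule 1 (pre-rhotic lowering): /i/ is a high vowel immediately before /r/, so it lowers to [e]. /sahaxxarirg/ → sahaxxarerg.
Rule 2 (degemination): /xx/ is a geminate; the first /x/ deletes. /sahaxxarerg/ → sahaxarerg.

sahaxarerg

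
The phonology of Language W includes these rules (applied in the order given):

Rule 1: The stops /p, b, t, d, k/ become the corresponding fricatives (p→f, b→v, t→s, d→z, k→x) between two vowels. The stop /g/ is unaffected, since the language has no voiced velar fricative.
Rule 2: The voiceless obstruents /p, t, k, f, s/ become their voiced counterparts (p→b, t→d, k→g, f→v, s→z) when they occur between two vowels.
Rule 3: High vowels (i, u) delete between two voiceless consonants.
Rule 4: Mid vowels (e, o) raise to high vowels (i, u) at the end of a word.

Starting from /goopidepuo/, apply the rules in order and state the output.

goovizevuu

Rule 1 (intervocalic spirantization): /p/ is a stop between vowels /o/ and /i/, so it spirantizes to the fricative [f]. /d/ is a stop between vowels /i/ and /e/, so it spirantizes to the fricative [z]. /p/ is a stop between vowels /e/ and /u/, so it spirantizes to the fricative [f]. /goopidepuo/ → goofizefuo.
Rule 2 (intervocalic voicing): /f/ is a voiceless obstruent between vowels /o/ and /i/, so it voices to [v]. /f/ is a voiceless obstruent between vowels /e/ and /u/, so it voices to [v]. /goofizefuo/ → goovizevuo.
Rule 3 (high vowel syncope): no segment meets the environment; /goovizevuo/ is unchanged.
Rule 4 (final vowel raising): /o/ is a mid vowel in word-final position, so it raises to [u]. /goovizevuo/ → goovizevuu.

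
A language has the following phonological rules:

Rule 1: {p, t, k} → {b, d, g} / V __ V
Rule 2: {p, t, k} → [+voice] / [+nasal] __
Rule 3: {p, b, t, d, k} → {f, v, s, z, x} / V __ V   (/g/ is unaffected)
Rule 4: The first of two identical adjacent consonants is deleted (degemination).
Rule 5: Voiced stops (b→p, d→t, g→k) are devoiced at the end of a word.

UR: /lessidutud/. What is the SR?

lesizuzut

Rule 1 (intervocalic voicing): /t/ is a voiceless stop between vowels /u/ and /u/, so it voices to [d]. /lessidutud/ → lessidudud.
Rule 2 (post-nasal voicing): no segment meets the environment; /lessidudud/ is unchanged.
Rule 3 (intervocalic spirantization): /d/ is a stop between vowels /i/ and /u/, so it spirantizes to the fricative [z]. /d/ is a stop between vowels /u/ and /u/, so it spirantizes to the fricative [z]. /lessidudud/ → lessizuzud.
Rule 4 (degemination): /ss/ is a geminate; the first /s/ deletes. /lessizuzud/ → lesizuzud.
Rule 5 (final devoicing): /d/ is a voiced stop in word-final position, so it devoices to [t]. /lesizuzud/ → lesizuzut.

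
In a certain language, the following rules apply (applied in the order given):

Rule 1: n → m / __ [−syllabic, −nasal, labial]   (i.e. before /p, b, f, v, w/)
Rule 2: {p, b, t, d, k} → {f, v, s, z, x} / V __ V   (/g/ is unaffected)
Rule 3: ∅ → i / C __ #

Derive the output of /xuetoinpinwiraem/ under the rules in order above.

Rule 1 (nasal place assimilation): /n/ precedes the labial consonant /p/, so it assimilates in place to [m]. /n/ precedes the labial consonant /w/, so it assimilates in place to [m]. /xuetoinpinwiraem/ → xuetoimpimwiraem.
Rule 2 (intervocalic spirantization): /t/ is a stop between vowels /e/ and /o/, so it spirantizes to the fricative [s]. /xuetoimpimwiraem/ → xuesoimpimwiraem.
Rule 3 (final i-epenthesis): the form ends in the consonant /m/, so [i] is inserted word-finally. /xuesoimpimwiraem/ → xuesoimpimwiraemi.

xuesoimpimwiraemi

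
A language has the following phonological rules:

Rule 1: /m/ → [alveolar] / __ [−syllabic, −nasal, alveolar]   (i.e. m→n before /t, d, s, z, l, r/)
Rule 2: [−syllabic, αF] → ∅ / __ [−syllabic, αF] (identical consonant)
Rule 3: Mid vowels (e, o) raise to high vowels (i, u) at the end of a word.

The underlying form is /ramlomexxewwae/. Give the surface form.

ranlomexewai

Rule 1 (nasal place assimilation): /m/ precedes the alveolar consonant /l/, so it assimilates in place to [n]. /ramlomexxewwae/ → ranlomexxewwae.
Rule 2 (degemination): /xx/ is a geminate; the first /x/ deletes. /ww/ is a geminate; the first /w/ deletes. /ranlomexxewwae/ → ranlomexewae.
Rule 3 (final vowel raising): /e/ is a mid vowel in word-final position, so it raises to [i]. /ranlomexewae/ → ranlomexewai.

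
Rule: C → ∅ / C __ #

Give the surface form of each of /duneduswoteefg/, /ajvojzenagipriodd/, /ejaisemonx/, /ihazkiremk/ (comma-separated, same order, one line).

duneduswoteef, ajvojzenagipriod, ejaisemon, ihazkirem

/duneduswoteefg/: /g/ is the second consonant of a word-final cluster /fg/, so it deletes. → [duneduswoteef].
/ajvojzenagipriodd/: /d/ is the second consonant of a word-final cluster /dd/, so it deletes. → [ajvojzenagipriod].
/ejaisemonx/: /x/ is the second consonant of a word-final cluster /nx/, so it deletes. → [ejaisemon].
/ihazkiremk/: /k/ is the second consonant of a word-final cluster /mk/, so it deletes. → [ihazkirem].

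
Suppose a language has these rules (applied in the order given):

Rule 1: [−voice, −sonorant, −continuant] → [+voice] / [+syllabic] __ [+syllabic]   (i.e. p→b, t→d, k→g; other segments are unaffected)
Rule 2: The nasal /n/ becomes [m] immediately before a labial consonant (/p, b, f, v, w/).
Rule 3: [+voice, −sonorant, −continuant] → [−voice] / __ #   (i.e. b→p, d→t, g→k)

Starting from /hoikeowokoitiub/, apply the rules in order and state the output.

hoigeowogoidiup

Rule 1 (intervocalic voicing): /k/ is a voiceless stop between vowels /i/ and /e/, so it voices to [g]. /k/ is a voiceless stop between vowels /o/ and /o/, so it voices to [g]. /t/ is a voiceless stop between vowels /i/ and /i/, so it voices to [d]. /hoikeowokoitiub/ → hoigeowogoidiub.
Rule 2 (nasal place assimilation): no segment meets the environment; /hoigeowogoidiub/ is unchanged.
Rule 3 (final devoicing): /b/ is a voiced stop in word-final position, so it devoices to [p]. /hoigeowogoidiub/ → hoigeowogoidiup.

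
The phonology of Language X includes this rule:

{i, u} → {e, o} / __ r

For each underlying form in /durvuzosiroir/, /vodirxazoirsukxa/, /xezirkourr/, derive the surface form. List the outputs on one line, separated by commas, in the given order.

dorvuzoseroer, voderxazoersukxa, xezerkoorr

/durvuzosiroir/: /u/ is a high vowel immediately before /r/, so it lowers to [o]. /i/ is a high vowel immediately before /r/, so it lowers to [e]. /i/ is a high vowel immediately before /r/, so it lowers to [e]. → [dorvuzoseroer].
/vodirxazoirsukxa/: /i/ is a high vowel immediately before /r/, so it lowers to [e]. /i/ is a high vowel immediately before /r/, so it lowers to [e]. → [voderxazoersukxa].
/xezirkourr/: /i/ is a high vowel immediately before /r/, so it lowers to [e]. /u/ is a high vowel immediately before /r/, so it lowers to [o]. → [xezerkoorr].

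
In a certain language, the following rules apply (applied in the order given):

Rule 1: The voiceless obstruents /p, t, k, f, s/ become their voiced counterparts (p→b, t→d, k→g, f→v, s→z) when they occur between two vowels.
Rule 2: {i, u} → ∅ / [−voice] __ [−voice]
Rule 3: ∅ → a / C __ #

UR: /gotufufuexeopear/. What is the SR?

goduvuvuexeobeara

Rule 1 (intervocalic voicing): /t/ is a voiceless obstruent between vowels /o/ and /u/, so it voices to [d]. /f/ is a voiceless obstruent between vowels /u/ and /u/, so it voices to [v]. /f/ is a voiceless obstruent between vowels /u/ and /u/, so it voices to [v]. /p/ is a voiceless obstruent between vowels /o/ and /e/, so it voices to [b]. /gotufufuexeopear/ → goduvuvuexeobear.
Rule 2 (high vowel syncope): no segment meets the environment; /goduvuvuexeobear/ is unchanged.
Rule 3 (final a-epenthesis): the form ends in the consonant /r/, so [a] is inserted word-finally. /goduvuvuexeobear/ → goduvuvuexeobeara.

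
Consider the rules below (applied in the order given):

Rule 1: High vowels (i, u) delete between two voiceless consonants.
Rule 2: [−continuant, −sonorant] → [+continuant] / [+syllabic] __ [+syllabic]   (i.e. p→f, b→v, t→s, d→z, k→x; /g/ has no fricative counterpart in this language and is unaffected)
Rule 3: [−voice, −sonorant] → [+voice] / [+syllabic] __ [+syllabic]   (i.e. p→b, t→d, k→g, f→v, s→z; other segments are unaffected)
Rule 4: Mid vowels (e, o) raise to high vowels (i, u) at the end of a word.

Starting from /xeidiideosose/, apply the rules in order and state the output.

Rule 1 (high vowel syncope): no segment meets the environment; /xeidiideosose/ is unchanged.
Rule 2 (intervocalic spirantization): /d/ is a stop between vowels /i/ and /i/, so it spirantizes to the fricative [z]. /d/ is a stop between vowels /i/ and /e/, so it spirantizes to the fricative [z]. /xeidiideosose/ → xeiziizeosose.
Rule 3 (intervocalic voicing): /s/ is a voiceless obstruent between vowels /o/ and /o/, so it voices to [z]. /s/ is a voiceless obstruent between vowels /o/ and /e/, so it voices to [z]. /xeiziizeosose/ → xeiziizeozoze.
Rule 4 (final vowel raising): /e/ is a mid vowel in word-final position, so it raises to [i]. /xeiziizeozoze/ → xeiziizeozozi.

xeiziizeozozi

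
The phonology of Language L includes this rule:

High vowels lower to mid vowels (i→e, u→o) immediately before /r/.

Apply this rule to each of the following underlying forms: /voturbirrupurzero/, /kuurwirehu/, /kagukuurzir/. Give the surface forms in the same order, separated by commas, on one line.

/voturbirrupurzero/: /u/ is a high vowel immediately before /r/, so it lowers to [o]. /i/ is a high vowel immediately before /r/, so it lowers to [e]. /u/ is a high vowel immediately before /r/, so it lowers to [o]. → [votorberruporzero].
/kuurwirehu/: /u/ is a high vowel immediately before /r/, so it lowers to [o]. /i/ is a high vowel immediately before /r/, so it lowers to [e]. → [kuorwerehu].
/kagukuurzir/: /u/ is a high vowel immediately before /r/, so it lowers to [o]. /i/ is a high vowel immediately before /r/, so it lowers to [e]. → [kagukuorzer].

votorberruporzero, kuorwerehu, kagukuorzer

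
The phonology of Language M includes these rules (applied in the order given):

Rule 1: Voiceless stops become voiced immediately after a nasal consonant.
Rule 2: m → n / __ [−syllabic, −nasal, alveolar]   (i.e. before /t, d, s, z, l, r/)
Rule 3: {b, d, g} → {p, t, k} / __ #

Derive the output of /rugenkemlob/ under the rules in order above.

rugengenlop

Rule 1 (post-nasal voicing): /k/ is a voiceless stop immediately after the nasal /n/, so it voices to [g]. /rugenkemlob/ → rugengemlob.
Rule 2 (nasal place assimilation): /m/ precedes the alveolar consonant /l/, so it assimilates in place to [n]. /rugengemlob/ → rugengenlob.
Rule 3 (final devoicing): /b/ is a voiced stop in word-final position, so it devoices to [p]. /rugengenlob/ → rugengenlop.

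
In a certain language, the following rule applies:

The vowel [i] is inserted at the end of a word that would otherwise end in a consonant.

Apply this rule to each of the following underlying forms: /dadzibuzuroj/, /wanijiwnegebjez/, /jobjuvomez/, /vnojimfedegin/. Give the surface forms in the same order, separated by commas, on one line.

dadzibuzuroji, wanijiwnegebjezi, jobjuvomezi, vnojimfedegini

/dadzibuzuroj/: the form ends in the consonant /j/, so [i] is inserted word-finally. → [dadzibuzuroji].
/wanijiwnegebjez/: the form ends in the consonant /z/, so [i] is inserted word-finally. → [wanijiwnegebjezi].
/jobjuvomez/: the form ends in the consonant /z/, so [i] is inserted word-finally. → [jobjuvomezi].
/vnojimfedegin/: the form ends in the consonant /n/, so [i] is inserted word-finally. → [vnojimfedegini].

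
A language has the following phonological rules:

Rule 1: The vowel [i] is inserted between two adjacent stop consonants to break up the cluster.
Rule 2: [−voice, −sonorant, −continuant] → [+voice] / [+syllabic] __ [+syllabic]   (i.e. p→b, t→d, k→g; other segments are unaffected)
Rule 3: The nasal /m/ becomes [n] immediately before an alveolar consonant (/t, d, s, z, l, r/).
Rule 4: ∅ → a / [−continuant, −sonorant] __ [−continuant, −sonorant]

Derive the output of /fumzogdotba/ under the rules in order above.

funzogidodiba

Rule 1 (stop-cluster i-epenthesis): /g/ and /d/ form a stop–stop cluster, so [i] is inserted between them. /t/ and /b/ form a stop–stop cluster, so [i] is inserted between them. /fumzogdotba/ → fumzogidotiba.
Rule 2 (intervocalic voicing): /t/ is a voiceless stop between vowels /o/ and /i/, so it voices to [d]. /fumzogidotiba/ → fumzogidodiba.
Rule 3 (nasal place assimilation): /m/ precedes the alveolar consonant /z/, so it assimilates in place to [n]. /fumzogidodiba/ → funzogidodiba.
Rule 4 (stop-cluster a-epenthesis): no segment meets the environment; /funzogidodiba/ is unchanged.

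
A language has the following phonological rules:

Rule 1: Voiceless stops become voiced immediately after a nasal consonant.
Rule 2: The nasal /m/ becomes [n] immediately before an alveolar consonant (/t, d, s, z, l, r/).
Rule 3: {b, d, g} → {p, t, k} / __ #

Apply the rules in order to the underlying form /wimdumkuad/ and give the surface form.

windumguat

Rule 1 (post-nasal voicing): /k/ is a voiceless stop immediately after the nasal /m/, so it voices to [g]. /wimdumkuad/ → wimdumguad.
Rule 2 (nasal place assimilation): /m/ precedes the alveolar consonant /d/, so it assimilates in place to [n]. /wimdumguad/ → windumguad.
Rule 3 (final devoicing): /d/ is a voiced stop in word-final position, so it devoices to [t]. /windumguad/ → windumguat.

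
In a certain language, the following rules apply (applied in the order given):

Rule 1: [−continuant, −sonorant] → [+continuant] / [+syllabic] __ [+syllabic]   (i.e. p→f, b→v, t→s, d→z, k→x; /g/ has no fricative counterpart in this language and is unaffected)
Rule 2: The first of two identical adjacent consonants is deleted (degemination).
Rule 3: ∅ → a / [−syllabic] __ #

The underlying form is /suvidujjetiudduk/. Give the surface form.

Rule 1 (intervocalic spirantization): /d/ is a stop between vowels /i/ and /u/, so it spirantizes to the fricative [z]. /t/ is a stop between vowels /e/ and /i/, so it spirantizes to the fricative [s]. /suvidujjetiudduk/ → suvizujjesiudduk.
Rule 2 (degemination): /jj/ is a geminate; the first /j/ deletes. /dd/ is a geminate; the first /d/ deletes. /suvizujjesiudduk/ → suvizujesiuduk.
Rule 3 (final a-epenthesis): the form ends in the consonant /k/, so [a] is inserted word-finally. /suvizujesiuduk/ → suvizujesiuduka.

suvizujesiuduka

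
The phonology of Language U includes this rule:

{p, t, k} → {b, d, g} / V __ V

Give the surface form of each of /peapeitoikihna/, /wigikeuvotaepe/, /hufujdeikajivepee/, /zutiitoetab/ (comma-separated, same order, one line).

peabeidoigihna, wigigeuvodaebe, hufujdeigajivebee, zudiidoedab

/peapeitoikihna/: /p/ is a voiceless stop between vowels /a/ and /e/, so it voices to [b]. /t/ is a voiceless stop between vowels /i/ and /o/, so it voices to [d]. /k/ is a voiceless stop between vowels /i/ and /i/, so it voices to [g]. → [peabeidoigihna].
/wigikeuvotaepe/: /k/ is a voiceless stop between vowels /i/ and /e/, so it voices to [g]. /t/ is a voiceless stop between vowels /o/ and /a/, so it voices to [d]. /p/ is a voiceless stop between vowels /e/ and /e/, so it voices to [b]. → [wigigeuvodaebe].
/hufujdeikajivepee/: /k/ is a voiceless stop between vowels /i/ and /a/, so it voices to [g]. /p/ is a voiceless stop between vowels /e/ and /e/, so it voices to [b]. → [hufujdeigajivebee].
/zutiitoetab/: /t/ is a voiceless stop between vowels /u/ and /i/, so it voices to [d]. /t/ is a voiceless stop between vowels /i/ and /o/, so it voices to [d]. /t/ is a voiceless stop between vowels /e/ and /a/, so it voices to [d]. → [zudiidoedab].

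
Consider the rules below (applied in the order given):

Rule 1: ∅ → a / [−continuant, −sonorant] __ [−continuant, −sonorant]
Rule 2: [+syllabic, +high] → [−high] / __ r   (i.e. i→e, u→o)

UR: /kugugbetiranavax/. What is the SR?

Rule 1 (stop-cluster a-epenthesis): /g/ and /b/ form a stop–stop cluster, so [a] is inserted between them. /kugugbetiranavax/ → kugugabetiranavax.
Rule 2 (pre-rhotic lowering): /i/ is a high vowel immediately before /r/, so it lowers to [e]. /kugugabetiranavax/ → kugugabeteranavax.

kugugabeteranavax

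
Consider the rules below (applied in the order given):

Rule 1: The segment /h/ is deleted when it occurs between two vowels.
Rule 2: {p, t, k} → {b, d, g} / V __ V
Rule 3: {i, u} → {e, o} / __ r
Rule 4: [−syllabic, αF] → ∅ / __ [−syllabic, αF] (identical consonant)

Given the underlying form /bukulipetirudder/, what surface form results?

bugulibederuder

Rule 1 (intervocalic h-deletion): no segment meets the environment; /bukulipetirudder/ is unchanged.
Rule 2 (intervocalic voicing): /k/ is a voiceless stop between vowels /u/ and /u/, so it voices to [g]. /p/ is a voiceless stop between vowels /i/ and /e/, so it voices to [b]. /t/ is a voiceless stop between vowels /e/ and /i/, so it voices to [d]. /bukulipetirudder/ → bugulibedirudder.
Rule 3 (pre-rhotic lowering): /i/ is a high vowel immediately before /r/, so it lowers to [e]. /bugulibedirudder/ → bugulibederudder.
Rule 4 (degemination): /dd/ is a geminate; the first /d/ deletes. /bugulibederudder/ → bugulibederuder.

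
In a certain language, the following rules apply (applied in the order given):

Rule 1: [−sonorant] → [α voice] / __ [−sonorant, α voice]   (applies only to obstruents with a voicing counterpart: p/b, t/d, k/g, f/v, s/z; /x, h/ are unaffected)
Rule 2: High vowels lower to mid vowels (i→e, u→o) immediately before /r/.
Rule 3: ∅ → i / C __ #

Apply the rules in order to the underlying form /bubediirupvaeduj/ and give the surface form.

bubedierubvaeduji

Rule 1 (regressive voicing assimilation): /p/ precedes the voiced obstruent /v/, so it voices to [b] by assimilation. /bubediirupvaeduj/ → bubediirubvaeduj.
Rule 2 (pre-rhotic lowering): /i/ is a high vowel immediately before /r/, so it lowers to [e]. /bubediirubvaeduj/ → bubedierubvaeduj.
Rule 3 (final i-epenthesis): the form ends in the consonant /j/, so [i] is inserted word-finally. /bubedierubvaeduj/ → bubedierubvaeduji.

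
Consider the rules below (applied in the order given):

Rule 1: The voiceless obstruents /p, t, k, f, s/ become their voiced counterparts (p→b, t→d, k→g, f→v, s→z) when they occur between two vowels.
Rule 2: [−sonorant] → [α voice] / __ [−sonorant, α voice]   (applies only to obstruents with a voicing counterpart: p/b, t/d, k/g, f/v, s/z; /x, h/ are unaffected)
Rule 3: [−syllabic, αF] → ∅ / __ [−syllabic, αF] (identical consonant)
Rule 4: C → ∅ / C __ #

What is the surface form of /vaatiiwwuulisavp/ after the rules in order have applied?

Rule 1 (intervocalic voicing): /t/ is a voiceless obstruent between vowels /a/ and /i/, so it voices to [d]. /s/ is a voiceless obstruent between vowels /i/ and /a/, so it voices to [z]. /vaatiiwwuulisavp/ → vaadiiwwuulizavp.
Rule 2 (regressive voicing assimilation): /v/ precedes the voiceless obstruent /p/, so it devoices to [f] by assimilation. /vaadiiwwuulizavp/ → vaadiiwwuulizafp.
Rule 3 (degemination): /ww/ is a geminate; the first /w/ deletes. /vaadiiwwuulizafp/ → vaadiiwuulizafp.
Rule 4 (final cluster simplification): /p/ is the second consonant of a word-final cluster /fp/, so it deletes. /vaadiiwuulizafp/ → vaadiiwuulizaf.

vaadiiwuulizaf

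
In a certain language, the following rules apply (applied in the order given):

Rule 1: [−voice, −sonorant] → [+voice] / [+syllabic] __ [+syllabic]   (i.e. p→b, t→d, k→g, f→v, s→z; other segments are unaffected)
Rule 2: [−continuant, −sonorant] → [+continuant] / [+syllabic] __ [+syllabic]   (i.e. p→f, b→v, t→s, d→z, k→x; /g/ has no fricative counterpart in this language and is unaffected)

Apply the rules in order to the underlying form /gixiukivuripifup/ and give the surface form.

gixiugivurivivup

Rule 1 (intervocalic voicing): /k/ is a voiceless obstruent between vowels /u/ and /i/, so it voices to [g]. /p/ is a voiceless obstruent between vowels /i/ and /i/, so it voices to [b]. /f/ is a voiceless obstruent between vowels /i/ and /u/, so it voices to [v]. /gixiukivuripifup/ → gixiugivuribivup.
Rule 2 (intervocalic spirantization): /b/ is a stop between vowels /i/ and /i/, so it spirantizes to the fricative [v]. /gixiugivuribivup/ → gixiugivurivivup.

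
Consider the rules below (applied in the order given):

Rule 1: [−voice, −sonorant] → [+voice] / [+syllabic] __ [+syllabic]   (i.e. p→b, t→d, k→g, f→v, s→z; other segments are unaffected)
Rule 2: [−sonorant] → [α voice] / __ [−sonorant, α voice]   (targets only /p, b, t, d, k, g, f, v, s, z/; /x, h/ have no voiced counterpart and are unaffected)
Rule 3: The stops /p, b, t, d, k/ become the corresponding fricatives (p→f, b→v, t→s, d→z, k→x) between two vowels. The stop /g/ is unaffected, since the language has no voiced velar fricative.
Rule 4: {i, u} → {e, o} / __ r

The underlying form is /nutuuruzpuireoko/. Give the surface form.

Rule 1 (intervocalic voicing): /t/ is a voiceless obstruent between vowels /u/ and /u/, so it voices to [d]. /k/ is a voiceless obstruent between vowels /o/ and /o/, so it voices to [g]. /nutuuruzpuireoko/ → nuduuruzpuireogo.
Rule 2 (regressive voicing assimilation): /z/ precedes the voiceless obstruent /p/, so it devoices to [s] by assimilation. /nuduuruzpuireogo/ → nuduuruspuireogo.
Rule 3 (intervocalic spirantization): /d/ is a stop between vowels /u/ and /u/, so it spirantizes to the fricative [z]. /nuduuruspuireogo/ → nuzuuruspuireogo.
Rule 4 (pre-rhotic lowering): /u/ is a high vowel immediately before /r/, so it lowers to [o]. /i/ is a high vowel immediately before /r/, so it lowers to [e]. /nuzuuruspuireogo/ → nuzuoruspuereogo.

nuzuoruspuereogo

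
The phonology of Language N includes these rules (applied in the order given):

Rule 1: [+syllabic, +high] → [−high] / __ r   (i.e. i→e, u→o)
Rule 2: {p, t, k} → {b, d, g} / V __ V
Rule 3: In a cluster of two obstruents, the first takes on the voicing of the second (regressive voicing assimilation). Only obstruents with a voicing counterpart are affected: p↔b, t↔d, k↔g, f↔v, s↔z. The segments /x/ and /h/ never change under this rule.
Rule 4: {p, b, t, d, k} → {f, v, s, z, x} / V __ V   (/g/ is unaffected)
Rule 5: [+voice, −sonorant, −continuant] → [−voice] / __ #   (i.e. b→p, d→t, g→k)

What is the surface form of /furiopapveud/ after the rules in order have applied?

foriovabveut

Rule 1 (pre-rhotic lowering): /u/ is a high vowel immediately before /r/, so it lowers to [o]. /furiopapveud/ → foriopapveud.
Rule 2 (intervocalic voicing): /p/ is a voiceless stop between vowels /o/ and /a/, so it voices to [b]. /foriopapveud/ → foriobapveud.
Rule 3 (regressive voicing assimilation): /p/ precedes the voiced obstruent /v/, so it voices to [b] by assimilation. /foriobapveud/ → foriobabveud.
Rule 4 (intervocalic spirantization): /b/ is a stop between vowels /o/ and /a/, so it spirantizes to the fricative [v]. /foriobabveud/ → foriovabveud.
Rule 5 (final devoicing): /d/ is a voiced stop in word-final position, so it devoices to [t]. /foriovabveud/ → foriovabveut.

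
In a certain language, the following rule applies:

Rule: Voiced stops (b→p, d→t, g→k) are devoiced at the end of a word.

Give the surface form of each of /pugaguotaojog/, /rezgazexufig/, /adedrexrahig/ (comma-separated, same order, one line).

pugaguotaojok, rezgazexufik, adedrexrahik

/pugaguotaojog/: /g/ is a voiced stop in word-final position, so it devoices to [k]. → [pugaguotaojok].
/rezgazexufig/: /g/ is a voiced stop in word-final position, so it devoices to [k]. → [rezgazexufik].
/adedrexrahig/: /g/ is a voiced stop in word-final position, so it devoices to [k]. → [adedrexrahik].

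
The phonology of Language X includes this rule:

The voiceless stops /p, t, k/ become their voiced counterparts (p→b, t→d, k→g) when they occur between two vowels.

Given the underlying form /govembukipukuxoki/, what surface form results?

/k/ is a voiceless stop between vowels /u/ and /i/, so it voices to [g].
/p/ is a voiceless stop between vowels /i/ and /u/, so it voices to [b].
/k/ is a voiceless stop between vowels /u/ and /u/, so it voices to [g].
/k/ is a voiceless stop between vowels /o/ and /i/, so it voices to [g].
Surface form: [govembugibuguxogi].

govembugibuguxogi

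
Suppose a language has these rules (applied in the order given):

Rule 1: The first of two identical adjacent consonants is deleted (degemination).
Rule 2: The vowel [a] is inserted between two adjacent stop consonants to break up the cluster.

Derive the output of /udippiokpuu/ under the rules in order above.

Rule 1 (degemination): /pp/ is a geminate; the first /p/ deletes. /udippiokpuu/ → udipiokpuu.
Rule 2 (stop-cluster a-epenthesis): /k/ and /p/ form a stop–stop cluster, so [a] is inserted between them. /udipiokpuu/ → udipiokapuu.

udipiokapuu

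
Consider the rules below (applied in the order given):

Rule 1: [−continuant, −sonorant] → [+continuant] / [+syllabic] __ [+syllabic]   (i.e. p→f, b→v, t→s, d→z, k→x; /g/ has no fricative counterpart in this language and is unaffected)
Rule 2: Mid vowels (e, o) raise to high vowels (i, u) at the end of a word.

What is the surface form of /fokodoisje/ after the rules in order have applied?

foxozoisji

Rule 1 (intervocalic spirantization): /k/ is a stop between vowels /o/ and /o/, so it spirantizes to the fricative [x]. /d/ is a stop between vowels /o/ and /o/, so it spirantizes to the fricative [z]. /fokodoisje/ → foxozoisje.
Rule 2 (final vowel raising): /e/ is a mid vowel in word-final position, so it raises to [i]. /foxozoisje/ → foxozoisji.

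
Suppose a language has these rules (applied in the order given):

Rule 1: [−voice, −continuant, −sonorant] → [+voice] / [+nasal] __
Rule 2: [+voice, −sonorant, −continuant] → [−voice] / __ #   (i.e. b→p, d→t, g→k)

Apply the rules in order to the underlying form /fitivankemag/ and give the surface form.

fitivangemak

Rule 1 (post-nasal voicing): /k/ is a voiceless stop immediately after the nasal /n/, so it voices to [g]. /fitivankemag/ → fitivangemag.
Rule 2 (final devoicing): /g/ is a voiced stop in word-final position, so it devoices to [k]. /fitivangemag/ → fitivangemak.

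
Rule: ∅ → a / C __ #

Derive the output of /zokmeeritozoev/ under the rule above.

the form ends in the consonant /v/, so [a] is inserted word-finally.
Surface form: [zokmeeritozoeva].

zokmeeritozoeva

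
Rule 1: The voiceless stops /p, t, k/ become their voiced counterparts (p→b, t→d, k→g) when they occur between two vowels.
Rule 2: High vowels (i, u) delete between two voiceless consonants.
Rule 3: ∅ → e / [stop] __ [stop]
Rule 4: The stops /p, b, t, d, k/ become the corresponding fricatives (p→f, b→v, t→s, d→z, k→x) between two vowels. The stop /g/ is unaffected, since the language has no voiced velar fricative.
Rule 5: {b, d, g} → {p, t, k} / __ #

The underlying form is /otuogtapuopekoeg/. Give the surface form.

Rule 1 (intervocalic voicing): /t/ is a voiceless stop between vowels /o/ and /u/, so it voices to [d]. /p/ is a voiceless stop between vowels /a/ and /u/, so it voices to [b]. /p/ is a voiceless stop between vowels /o/ and /e/, so it voices to [b]. /k/ is a voiceless stop between vowels /e/ and /o/, so it voices to [g]. /otuogtapuopekoeg/ → oduogtabuobegoeg.
Rule 2 (high vowel syncope): no segment meets the environment; /oduogtabuobegoeg/ is unchanged.
Rule 3 (stop-cluster e-epenthesis): /g/ and /t/ form a stop–stop cluster, so [e] is inserted between them. /oduogtabuobegoeg/ → oduogetabuobegoeg.
Rule 4 (intervocalic spirantization): /d/ is a stop between vowels /o/ and /u/, so it spirantizes to the fricative [z]. /t/ is a stop between vowels /e/ and /a/, so it spirantizes to the fricative [s]. /b/ is a stop between vowels /a/ and /u/, so it spirantizes to the fricative [v]. /b/ is a stop between vowels /o/ and /e/, so it spirantizes to the fricative [v]. /oduogetabuobegoeg/ → ozuogesavuovegoeg.
Rule 5 (final devoicing): /g/ is a voiced stop in word-final position, so it devoices to [k]. /ozuogesavuovegoeg/ → ozuogesavuovegoek.

ozuogesavuovegoek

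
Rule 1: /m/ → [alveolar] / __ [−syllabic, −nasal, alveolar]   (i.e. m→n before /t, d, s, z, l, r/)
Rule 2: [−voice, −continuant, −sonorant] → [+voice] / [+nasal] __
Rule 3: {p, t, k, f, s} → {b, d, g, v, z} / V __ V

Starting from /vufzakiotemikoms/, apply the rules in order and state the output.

vufzagiodemigons

Rule 1 (nasal place assimilation): /m/ precedes the alveolar consonant /s/, so it assimilates in place to [n]. /vufzakiotemikoms/ → vufzakiotemikons.
Rule 2 (post-nasal voicing): no segment meets the environment; /vufzakiotemikons/ is unchanged.
Rule 3 (intervocalic voicing): /k/ is a voiceless obstruent between vowels /a/ and /i/, so it voices to [g]. /t/ is a voiceless obstruent between vowels /o/ and /e/, so it voices to [d]. /k/ is a voiceless obstruent between vowels /i/ and /o/, so it voices to [g]. /vufzakiotemikons/ → vufzagiodemigons.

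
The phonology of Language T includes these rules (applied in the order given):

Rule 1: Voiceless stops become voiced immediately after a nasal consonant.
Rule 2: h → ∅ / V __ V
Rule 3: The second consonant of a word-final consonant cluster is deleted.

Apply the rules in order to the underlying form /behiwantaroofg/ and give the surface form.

Rule 1 (post-nasal voicing): /t/ is a voiceless stop immediately after the nasal /n/, so it voices to [d]. /behiwantaroofg/ → behiwandaroofg.
Rule 2 (intervocalic h-deletion): /h/ occurs between vowels /e/ and /i/, so it deletes. /behiwandaroofg/ → beiwandaroofg.
Rule 3 (final cluster simplification): /g/ is the second consonant of a word-final cluster /fg/, so it deletes. /beiwandaroofg/ → beiwandaroof.

beiwandaroof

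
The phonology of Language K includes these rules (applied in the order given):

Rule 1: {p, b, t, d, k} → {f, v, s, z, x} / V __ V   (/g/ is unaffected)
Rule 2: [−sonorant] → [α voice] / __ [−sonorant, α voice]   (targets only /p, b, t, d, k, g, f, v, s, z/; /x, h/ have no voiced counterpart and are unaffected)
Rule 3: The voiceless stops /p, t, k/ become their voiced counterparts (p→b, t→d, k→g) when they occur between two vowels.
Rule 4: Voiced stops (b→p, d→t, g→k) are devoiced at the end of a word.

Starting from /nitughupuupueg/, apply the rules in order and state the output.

nisukhufuufuek

Rule 1 (intervocalic spirantization): /t/ is a stop between vowels /i/ and /u/, so it spirantizes to the fricative [s]. /p/ is a stop between vowels /u/ and /u/, so it spirantizes to the fricative [f]. /p/ is a stop between vowels /u/ and /u/, so it spirantizes to the fricative [f]. /nitughupuupueg/ → nisughufuufueg.
Rule 2 (regressive voicing assimilation): /g/ precedes the voiceless obstruent /h/, so it devoices to [k] by assimilation. /nisughufuufueg/ → nisukhufuufueg.
Rule 3 (intervocalic voicing): no segment meets the environment; /nisukhufuufueg/ is unchanged.
Rule 4 (final devoicing): /g/ is a voiced stop in word-final position, so it devoices to [k]. /nisukhufuufueg/ → nisukhufuufuek.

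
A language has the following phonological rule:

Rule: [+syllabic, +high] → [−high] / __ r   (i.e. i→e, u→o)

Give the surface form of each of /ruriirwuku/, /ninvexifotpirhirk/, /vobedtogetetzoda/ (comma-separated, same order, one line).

rorierwuku, ninvexifotperherk, vobedtogetetzoda

/ruriirwuku/: /u/ is a high vowel immediately before /r/, so it lowers to [o]. /i/ is a high vowel immediately before /r/, so it lowers to [e]. → [rorierwuku].
/ninvexifotpirhirk/: /i/ is a high vowel immediately before /r/, so it lowers to [e]. /i/ is a high vowel immediately before /r/, so it lowers to [e]. → [ninvexifotperherk].
/vobedtogetetzoda/: the rule's environment is not met; surfaces unchanged as [vobedtogetetzoda].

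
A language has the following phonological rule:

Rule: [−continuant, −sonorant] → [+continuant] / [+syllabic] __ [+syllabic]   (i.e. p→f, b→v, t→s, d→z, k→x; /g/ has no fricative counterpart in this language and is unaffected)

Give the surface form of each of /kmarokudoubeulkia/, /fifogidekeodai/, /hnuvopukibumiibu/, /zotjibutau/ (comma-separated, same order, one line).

kmaroxuzouveulkia, fifogizexeozai, hnuvofuxivumiivu, zotjivusau

/kmarokudoubeulkia/: /k/ is a stop between vowels /o/ and /u/, so it spirantizes to the fricative [x]. /d/ is a stop between vowels /u/ and /o/, so it spirantizes to the fricative [z]. /b/ is a stop between vowels /u/ and /e/, so it spirantizes to the fricative [v]. → [kmaroxuzouveulkia].
/fifogidekeodai/: /d/ is a stop between vowels /i/ and /e/, so it spirantizes to the fricative [z]. /k/ is a stop between vowels /e/ and /e/, so it spirantizes to the fricative [x]. /d/ is a stop between vowels /o/ and /a/, so it spirantizes to the fricative [z]. → [fifogizexeozai].
/hnuvopukibumiibu/: /p/ is a stop between vowels /o/ and /u/, so it spirantizes to the fricative [f]. /k/ is a stop between vowels /u/ and /i/, so it spirantizes to the fricative [x]. /b/ is a stop between vowels /i/ and /u/, so it spirantizes to the fricative [v]. /b/ is a stop between vowels /i/ and /u/, so it spirantizes to the fricative [v]. → [hnuvofuxivumiivu].
/zotjibutau/: /b/ is a stop between vowels /i/ and /u/, so it spirantizes to the fricative [v]. /t/ is a stop between vowels /u/ and /a/, so it spirantizes to the fricative [s]. → [zotjivusau].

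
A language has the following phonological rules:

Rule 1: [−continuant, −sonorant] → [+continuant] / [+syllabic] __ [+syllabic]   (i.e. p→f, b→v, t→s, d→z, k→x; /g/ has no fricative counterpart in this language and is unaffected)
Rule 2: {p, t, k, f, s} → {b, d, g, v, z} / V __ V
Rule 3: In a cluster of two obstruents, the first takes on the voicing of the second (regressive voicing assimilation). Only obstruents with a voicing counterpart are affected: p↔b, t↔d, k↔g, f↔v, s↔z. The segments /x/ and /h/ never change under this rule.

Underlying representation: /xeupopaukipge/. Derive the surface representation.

xeuvovauxibge

Rule 1 (intervocalic spirantization): /p/ is a stop between vowels /u/ and /o/, so it spirantizes to the fricative [f]. /p/ is a stop between vowels /o/ and /a/, so it spirantizes to the fricative [f]. /k/ is a stop between vowels /u/ and /i/, so it spirantizes to the fricative [x]. /xeupopaukipge/ → xeufofauxipge.
Rule 2 (intervocalic voicing): /f/ is a voiceless obstruent between vowels /u/ and /o/, so it voices to [v]. /f/ is a voiceless obstruent between vowels /o/ and /a/, so it voices to [v]. /xeufofauxipge/ → xeuvovauxipge.
Rule 3 (regressive voicing assimilation): /p/ precedes the voiced obstruent /g/, so it voices to [b] by assimilation. /xeuvovauxipge/ → xeuvovauxibge.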